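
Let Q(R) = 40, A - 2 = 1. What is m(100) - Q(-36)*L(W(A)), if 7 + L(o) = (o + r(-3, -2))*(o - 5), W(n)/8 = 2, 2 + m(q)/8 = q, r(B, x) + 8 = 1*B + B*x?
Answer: -3776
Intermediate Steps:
A = 3 (A = 2 + 1 = 3)
r(B, x) = -8 + B + B*x (r(B, x) = -8 + (1*B + B*x) = -8 + (B + B*x) = -8 + B + B*x)
m(q) = -16 + 8*q
W(n) = 16 (W(n) = 8*2 = 16)
L(o) = -7 + (-5 + o)² (L(o) = -7 + (o + (-8 - 3 - 3*(-2)))*(o - 5) = -7 + (o + (-8 - 3 + 6))*(-5 + o) = -7 + (o - 5)*(-5 + o) = -7 + (-5 + o)*(-5 + o) = -7 + (-5 + o)²)
m(100) - Q(-36)*L(W(A)) = (-16 + 8*100) - 40*(18 + 16² - 10*16) = (-16 + 800) - 40*(18 + 256 - 160) = 784 - 40*114 = 784 - 1*4560 = 784 - 4560 = -3776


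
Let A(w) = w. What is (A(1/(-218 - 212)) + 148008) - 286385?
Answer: -59502111/430 ≈ -1.3838e+5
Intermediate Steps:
(A(1/(-218 - 212)) + 148008) - 286385 = (1/(-218 - 212) + 148008) - 286385 = (1/(-430) + 148008) - 286385 = (-1/430 + 148008) - 286385 = 63643439/430 - 286385 = -59502111/430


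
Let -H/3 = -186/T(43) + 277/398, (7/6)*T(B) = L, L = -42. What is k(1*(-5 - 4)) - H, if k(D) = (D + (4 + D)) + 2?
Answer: 1112/199 ≈ 5.5879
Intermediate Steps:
T(B) = -36 (T(B) = (6/7)*(-42) = -36)
k(D) = 6 + 2*D (k(D) = (4 + 2*D) + 2 = 6 + 2*D)
H = -3500/199 (H = -3*(-186/(-36) + 277/398) = -3*(-186*(-1/36) + 277*(1/398)) = -3*(31/6 + 277/398) = -3*3500/597 = -3500/199 ≈ -17.588)
k(1*(-5 - 4)) - H = (6 + 2*(1*(-5 - 4))) - 1*(-3500/199) = (6 + 2*(1*(-9))) + 3500/199 = (6 + 2*(-9)) + 3500/199 = (6 - 18) + 3500/199 = -12 + 3500/199 = 1112/199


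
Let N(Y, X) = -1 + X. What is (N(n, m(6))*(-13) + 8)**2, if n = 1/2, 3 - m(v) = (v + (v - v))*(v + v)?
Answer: 842724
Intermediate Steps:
m(v) = 3 - 2*v**2 (m(v) = 3 - (v + (v - v))*(v + v) = 3 - (v + 0)*2*v = 3 - v*2*v = 3 - 2*v**2)
n = 1/2 ≈ 0.50000
(N(n, m(6))*(-13) + 8)**2 = ((-1 + (3 - 2*6**2))*(-13) + 8)**2 = ((-1 + (3 - 2*36))*(-13) + 8)**2 = ((-1 + (3 - 72))*(-13) + 8)**2 = ((-1 - 69)*(-13) + 8)**2 = (-70*(-13) + 8)**2 = (910 + 8)**2 = 918**2 = 842724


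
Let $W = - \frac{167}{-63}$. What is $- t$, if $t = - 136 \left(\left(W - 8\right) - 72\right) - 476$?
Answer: $- \frac{632740}{63} \approx -10043.0$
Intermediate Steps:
$W = \frac{167}{63}$ ($W = \left(-167\right) \left(- \frac{1}{63}\right) = \frac{167}{63} \approx 2.6508$)
$t = \frac{632740}{63}$ ($t = - 136 \left(\left(\frac{167}{63} - 8\right) - 72\right) - 476 = - 136 \left(- \frac{337}{63} - 72\right) - 476 = \left(-136\right) \left(- \frac{4873}{63}\right) - 476 = \frac{662728}{63} - 476 = \frac{632740}{63} \approx 10043.0$)
$- t = \left(-1\right) \frac{632740}{63} = - \frac{632740}{63}$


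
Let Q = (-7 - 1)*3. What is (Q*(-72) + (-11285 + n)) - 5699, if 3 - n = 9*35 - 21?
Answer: -15547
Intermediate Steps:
n = -291 (n = 3 - (9*35 - 21) = 3 - (315 - 21) = 3 - 1*294 = 3 - 294 = -291)
Q = -24 (Q = -8*3 = -24)
(Q*(-72) + (-11285 + n)) - 5699 = (-24*(-72) + (-11285 - 291)) - 5699 = (1728 - 11576) - 5699 = -9848 - 5699 = -15547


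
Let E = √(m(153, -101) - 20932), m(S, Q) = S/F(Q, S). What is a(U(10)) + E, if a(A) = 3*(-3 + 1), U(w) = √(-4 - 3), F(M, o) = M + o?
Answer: -6 + I*√14148043/26 ≈ -6.0 + 144.67*I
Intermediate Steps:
m(S, Q) = S/(Q + S)
U(w) = I*√7 (U(w) = √(-7) = I*√7)
a(A) = -6 (a(A) = 3*(-2) = -6)
E = I*√14148043/26 (E = √(153/(-101 + 153) - 20932) = √(153/52 - 20932) = √(-1088311/52) = I*√14148043/26 ≈ 144.67*I)
a(U(10)) + E = -6 + I*√14148043/26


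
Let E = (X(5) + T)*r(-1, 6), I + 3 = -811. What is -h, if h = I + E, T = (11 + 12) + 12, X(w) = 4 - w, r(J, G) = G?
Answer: 610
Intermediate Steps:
I = -814 (I = -3 - 811 = -814)
T = 35 (T = 23 + 12 = 35)
E = 204 (E = ((4 - 1*5) + 35)*6 = ((4 - 5) + 35)*6 = (-1 + 35)*6 = 34*6 = 204)
h = -610 (h = -814 + 204 = -610)
-h = -1*(-610) = 610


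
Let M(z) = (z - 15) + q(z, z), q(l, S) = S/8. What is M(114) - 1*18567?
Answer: -73815/4 ≈ -18454.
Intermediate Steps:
q(l, S) = S/8 (q(l, S) = S*(1/8) = S/8)
M(z) = -15 + 9*z/8 (M(z) = (z - 15) + z/8 = (-15 + z) + z/8 = -15 + 9*z/8)
M(114) - 1*18567 = (-15 + (9/8)*114) - 1*18567 = (-15 + 513/4) - 18567 = 453/4 - 18567 = -73815/4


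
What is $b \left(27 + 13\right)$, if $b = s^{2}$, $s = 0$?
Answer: $0$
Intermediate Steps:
$b = 0$ ($b = 0^{2} = 0$)
$b \left(27 + 13\right) = 0 \left(27 + 13\right) = 0 \cdot 40 = 0$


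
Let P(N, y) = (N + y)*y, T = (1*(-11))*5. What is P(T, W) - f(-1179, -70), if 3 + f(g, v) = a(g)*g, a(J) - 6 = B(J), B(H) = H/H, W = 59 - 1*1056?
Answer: 1057100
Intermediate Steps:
W = -997 (W = 59 - 1056 = -997)
B(H) = 1
a(J) = 7 (a(J) = 6 + 1 = 7)
T = -55 (T = -11*5 = -55)
P(N, y) = y*(N + y)
f(g, v) = -3 + 7*g
P(T, W) - f(-1179, -70) = -997*(-55 - 997) - (-3 + 7*(-1179)) = -997*(-1052) - (-3 - 8253) = 1048844 - 1*(-8256) = 1048844 + 8256 = 1057100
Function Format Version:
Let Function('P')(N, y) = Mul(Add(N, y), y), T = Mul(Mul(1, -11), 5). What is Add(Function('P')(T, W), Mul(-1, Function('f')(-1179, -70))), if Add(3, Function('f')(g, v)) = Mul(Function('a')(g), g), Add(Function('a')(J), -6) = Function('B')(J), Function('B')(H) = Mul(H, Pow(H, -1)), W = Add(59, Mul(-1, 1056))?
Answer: 1057100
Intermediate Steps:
W = -997 (W = Add(59, -1056) = -997)
Function('B')(H) = 1
Function('a')(J) = 7 (Function('a')(J) = Add(6, 1) = 7)
T = -55 (T = Mul(-11, 5) = -55)
Function('P')(N, y) = Mul(y, Add(N, y))
Function('f')(g, v) = Add(-3, Mul(7, g))
Add(Function('P')(T, W), Mul(-1, Function('f')(-1179, -70))) = Add(Mul(-997, Add(-55, -997)), Mul(-1, Add(-3, Mul(7, -1179)))) = Add(Mul(-997, -1052), Mul(-1, Add(-3, -8253))) = Add(1048844, Mul(-1, -8256)) = Add(1048844, 8256) = 1057100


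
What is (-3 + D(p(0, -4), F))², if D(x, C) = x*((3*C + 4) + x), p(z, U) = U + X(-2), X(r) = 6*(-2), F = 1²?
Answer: 19881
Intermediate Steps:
F = 1
X(r) = -12
p(z, U) = -12 + U (p(z, U) = U - 12 = -12 + U)
D(x, C) = x*(4 + x + 3*C) (D(x, C) = x*((4 + 3*C) + x) = x*(4 + x + 3*C))
(-3 + D(p(0, -4), F))² = (-3 + (-12 - 4)*(4 + (-12 - 4) + 3*1))² = (-3 - 16*(4 - 16 + 3))² = (-3 - 16*(-9))² = (-3 + 144)² = 141² = 19881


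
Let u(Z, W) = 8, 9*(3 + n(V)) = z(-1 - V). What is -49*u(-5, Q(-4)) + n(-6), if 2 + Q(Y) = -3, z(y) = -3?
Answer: -1186/3 ≈ -395.33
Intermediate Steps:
Q(Y) = -5 (Q(Y) = -2 - 3 = -5)
n(V) = -10/3 (n(V) = -3 + (⅑)*(-3) = -3 - ⅓ = -10/3)
-49*u(-5, Q(-4)) + n(-6) = -49*8 - 10/3 = -392 - 10/3 = -1186/3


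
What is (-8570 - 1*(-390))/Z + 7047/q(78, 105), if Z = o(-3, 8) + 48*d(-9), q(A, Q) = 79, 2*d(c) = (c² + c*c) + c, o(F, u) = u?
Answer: 1264337/14536 ≈ 86.980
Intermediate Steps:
d(c) = c² + c/2 (d(c) = ((c² + c*c) + c)/2 = ((c² + c²) + c)/2 = (2*c² + c)/2 = (c + 2*c²)/2 = c² + c/2)
Z = 3680 (Z = 8 + 48*(-9*(½ - 9)) = 8 + 48*(-9*(-17/2)) = 8 + 48*(153/2) = 8 + 3672 = 3680)
(-8570 - 1*(-390))/Z + 7047/q(78, 105) = (-8570 - 1*(-390))/3680 + 7047/79 = (-8570 + 390)*(1/3680) + 7047*(1/79) = -8180*1/3680 + 7047/79 = -409/184 + 7047/79 = 1264337/14536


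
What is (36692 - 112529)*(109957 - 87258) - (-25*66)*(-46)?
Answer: -1721499963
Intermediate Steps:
(36692 - 112529)*(109957 - 87258) - (-25*66)*(-46) = -75837*22699 - (-1650)*(-46) = -1721424063 - 1*75900 = -1721424063 - 75900 = -1721499963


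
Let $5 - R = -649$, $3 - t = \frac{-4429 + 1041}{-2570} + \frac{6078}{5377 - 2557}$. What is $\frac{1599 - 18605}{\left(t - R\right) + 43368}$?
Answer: $- \frac{2054154740}{5159366853} \approx -0.39814$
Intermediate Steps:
$t = - \frac{57207}{120790}$ ($t = 3 - \left(\frac{-4429 + 1041}{-2570} + \frac{6078}{5377 - 2557}\right) = 3 - \left(\left(-3388\right) \left(- \frac{1}{2570}\right) + \frac{6078}{2820}\right) = 3 - \left(\frac{1694}{1285} + 6078 \cdot \frac{1}{2820}\right) = 3 - \left(\frac{1694}{1285} + \frac{1013}{470}\right) = 3 - \frac{419577}{120790} = - \frac{57207}{120790} \approx -0.47361$)
$R = 654$ ($R = 5 - -649 = 5 + 649 = 654$)
$\frac{1599 - 18605}{\left(t - R\right) + 43368} = \frac{1599 - 18605}{\left(- \frac{57207}{120790} - 654\right) + 43368} = - \frac{17006}{\left(- \frac{57207}{120790} - 654\right) + 43368} = - \frac{17006}{- \frac{79053867}{120790} + 43368} = - \frac{17006}{\frac{5159366853}{120790}} = \left(-17006\right) \frac{120790}{5159366853} = - \frac{2054154740}{5159366853}$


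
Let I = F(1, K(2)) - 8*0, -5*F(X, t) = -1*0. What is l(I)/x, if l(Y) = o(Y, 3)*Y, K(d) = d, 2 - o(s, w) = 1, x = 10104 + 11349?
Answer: 0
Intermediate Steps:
x = 21453
o(s, w) = 1 (o(s, w) = 2 - 1*1 = 2 - 1 = 1)
F(X, t) = 0 (F(X, t) = -(-1)*0/5 = -1/5*0 = 0)
I = 0 (I = 0 - 8*0 = 0 + 0 = 0)
l(Y) = Y (l(Y) = 1*Y = Y)
l(I)/x = 0/21453 = 0*(1/21453) = 0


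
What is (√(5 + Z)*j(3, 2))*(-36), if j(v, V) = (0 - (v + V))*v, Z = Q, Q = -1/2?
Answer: 810*√2 ≈ 1145.5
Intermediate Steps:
Q = -½ (Q = -1*½ = -½ ≈ -0.50000)
Z = -½ ≈ -0.50000
j(v, V) = v*(-V - v) (j(v, V) = (0 - (V + v))*v = (0 + (-V - v))*v = (-V - v)*v = v*(-V - v))
(√(5 + Z)*j(3, 2))*(-36) = (√(5 - ½)*(-1*3*(2 + 3)))*(-36) = (√(9/2)*(-1*3*5))*(-36) = ((3*√2/2)*(-15))*(-36) = -45*√2/2*(-36) = 810*√2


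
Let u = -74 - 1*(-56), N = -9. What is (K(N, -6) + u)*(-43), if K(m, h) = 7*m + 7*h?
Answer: 5289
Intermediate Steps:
u = -18 (u = -74 + 56 = -18)
K(m, h) = 7*h + 7*m
(K(N, -6) + u)*(-43) = ((7*(-6) + 7*(-9)) - 18)*(-43) = ((-42 - 63) - 18)*(-43) = (-105 - 18)*(-43) = -123*(-43) = 5289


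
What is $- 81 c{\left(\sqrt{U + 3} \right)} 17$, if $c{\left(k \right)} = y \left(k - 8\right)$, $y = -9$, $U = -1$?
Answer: $-99144 + 12393 \sqrt{2} \approx -81618.0$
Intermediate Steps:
$c{\left(k \right)} = 72 - 9 k$ ($c{\left(k \right)} = - 9 \left(k - 8\right) = - 9 \left(-8 + k\right) = 72 - 9 k$)
$- 81 c{\left(\sqrt{U + 3} \right)} 17 = - 81 \left(72 - 9 \sqrt{-1 + 3}\right) 17 = - 81 \left(72 - 9 \sqrt{2}\right) 17 = \left(-5832 + 729 \sqrt{2}\right) 17 = -99144 + 12393 \sqrt{2}$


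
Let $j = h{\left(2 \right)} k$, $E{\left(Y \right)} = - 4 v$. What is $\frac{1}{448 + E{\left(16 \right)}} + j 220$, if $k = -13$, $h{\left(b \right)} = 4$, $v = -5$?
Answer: $- \frac{5353919}{468} \approx -11440.0$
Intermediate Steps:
$E{\left(Y \right)} = 20$ ($E{\left(Y \right)} = \left(-4\right) \left(-5\right) = 20$)
$j = -52$ ($j = 4 \left(-13\right) = -52$)
$\frac{1}{448 + E{\left(16 \right)}} + j 220 = \frac{1}{448 + 20} - 11440 = \frac{1}{468} - 11440 = - \frac{5353919}{468}$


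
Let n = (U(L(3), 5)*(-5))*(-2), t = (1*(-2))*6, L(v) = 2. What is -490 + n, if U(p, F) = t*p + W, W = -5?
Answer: -780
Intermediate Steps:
t = -12 (t = -2*6 = -12)
U(p, F) = -5 - 12*p (U(p, F) = -12*p - 5 = -5 - 12*p)
n = -290 (n = ((-5 - 12*2)*(-5))*(-2) = ((-5 - 24)*(-5))*(-2) = -29*(-5)*(-2) = 145*(-2) = -290)
-490 + n = -490 - 290 = -780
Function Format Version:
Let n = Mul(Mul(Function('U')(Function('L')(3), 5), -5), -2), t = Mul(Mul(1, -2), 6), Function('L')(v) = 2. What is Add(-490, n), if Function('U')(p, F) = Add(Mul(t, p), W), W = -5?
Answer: -780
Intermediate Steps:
t = -12 (t = Mul(-2, 6) = -12)
Function('U')(p, F) = Add(-5, Mul(-12, p)) (Function('U')(p, F) = Add(Mul(-12, p), -5) = Add(-5, Mul(-12, p)))
n = -290 (n = Mul(Mul(Add(-5, Mul(-12, 2)), -5), -2) = Mul(Mul(Add(-5, -24), -5), -2) = Mul(Mul(-29, -5), -2) = Mul(145, -2) = -290)
Add(-490, n) = Add(-490, -290) = -780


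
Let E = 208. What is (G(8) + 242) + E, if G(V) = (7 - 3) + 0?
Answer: 454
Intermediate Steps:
G(V) = 4 (G(V) = 4 + 0 = 4)
(G(8) + 242) + E = (4 + 242) + 208 = 246 + 208 = 454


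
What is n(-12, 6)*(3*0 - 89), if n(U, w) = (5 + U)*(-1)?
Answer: -623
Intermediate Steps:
n(U, w) = -5 - U
n(-12, 6)*(3*0 - 89) = (-5 - 1*(-12))*(3*0 - 89) = (-5 + 12)*(0 - 89) = 7*(-89) = -623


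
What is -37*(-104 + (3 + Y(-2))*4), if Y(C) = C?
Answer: 3700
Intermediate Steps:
-37*(-104 + (3 + Y(-2))*4) = -37*(-104 + (3 - 2)*4) = -37*(-104 + 1*4) = -37*(-104 + 4) = -37*(-100) = 3700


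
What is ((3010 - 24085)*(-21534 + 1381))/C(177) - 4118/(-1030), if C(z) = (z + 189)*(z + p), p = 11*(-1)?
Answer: 72952733743/10429780 ≈ 6994.7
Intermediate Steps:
p = -11
C(z) = (-11 + z)*(189 + z) (C(z) = (z + 189)*(z - 11) = (189 + z)*(-11 + z) = (-11 + z)*(189 + z))
((3010 - 24085)*(-21534 + 1381))/C(177) - 4118/(-1030) = ((3010 - 24085)*(-21534 + 1381))/(-2079 + 177**2 + 178*177) - 4118/(-1030) = (-21075*(-20153))/(-2079 + 31329 + 31506) - 4118*(-1/1030) = 424724475/60756 + 2059/515 = 424724475*(1/60756) + 2059/515 = 141574825/20252 + 2059/515 = 72952733743/10429780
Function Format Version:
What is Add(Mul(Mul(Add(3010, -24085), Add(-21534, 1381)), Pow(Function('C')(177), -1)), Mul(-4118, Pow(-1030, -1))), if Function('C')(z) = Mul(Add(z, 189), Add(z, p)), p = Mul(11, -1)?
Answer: Rational(72952733743, 10429780) ≈ 6994.7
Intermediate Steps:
p = -11
Function('C')(z) = Mul(Add(-11, z), Add(189, z)) (Function('C')(z) = Mul(Add(z, 189), Add(z, -11)) = Mul(Add(189, z), Add(-11, z)) = Mul(Add(-11, z), Add(189, z)))
Add(Mul(Mul(Add(3010, -24085), Add(-21534, 1381)), Pow(Function('C')(177), -1)), Mul(-4118, Pow(-1030, -1))) = Add(Mul(Mul(Add(3010, -24085), Add(-21534, 1381)), Pow(Add(-2079, Pow(177, 2), Mul(178, 177)), -1)), Mul(-4118, Pow(-1030, -1))) = Add(Mul(Mul(-21075, -20153), Pow(Add(-2079, 31329, 31506), -1)), Mul(-4118, Rational(-1, 1030))) = Add(Mul(424724475, Pow(60756, -1)), Rational(2059, 515)) = Add(Mul(424724475, Rational(1, 60756)), Rational(2059, 515)) = Add(Rational(141574825, 20252), Rational(2059, 515)) = Rational(72952733743, 10429780)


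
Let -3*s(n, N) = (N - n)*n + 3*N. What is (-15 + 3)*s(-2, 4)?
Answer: 0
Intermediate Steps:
s(n, N) = -N - n*(N - n)/3 (s(n, N) = -((N - n)*n + 3*N)/3 = -(n*(N - n) + 3*N)/3 = -(3*N + n*(N - n))/3 = -N - n*(N - n)/3)
(-15 + 3)*s(-2, 4) = (-15 + 3)*(-1*4 + (⅓)*(-2)² - ⅓*4*(-2)) = -12*(-4 + (⅓)*4 + 8/3) = -12*(-4 + 4/3 + 8/3) = -12*0 = 0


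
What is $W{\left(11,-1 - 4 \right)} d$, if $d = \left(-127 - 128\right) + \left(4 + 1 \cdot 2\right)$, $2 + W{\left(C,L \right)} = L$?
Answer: $1743$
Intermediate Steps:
$W{\left(C,L \right)} = -2 + L$
$d = -249$ ($d = -255 + \left(4 + 2\right) = -255 + 6 = -249$)
$W{\left(11,-1 - 4 \right)} d = \left(-2 - 5\right) \left(-249\right) = \left(-7\right) \left(-249\right) = 1743$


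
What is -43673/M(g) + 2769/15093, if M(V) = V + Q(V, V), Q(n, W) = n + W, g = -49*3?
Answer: 268774/2709 ≈ 99.215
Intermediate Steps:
g = -147
Q(n, W) = W + n
M(V) = 3*V (M(V) = V + (V + V) = V + 2*V = 3*V)
-43673/M(g) + 2769/15093 = -43673/(3*(-147)) + 2769/15093 = -43673/(-441) + 2769*(1/15093) = -43673*(-1/441) + 71/387 = 6239/63 + 71/387 = 268774/2709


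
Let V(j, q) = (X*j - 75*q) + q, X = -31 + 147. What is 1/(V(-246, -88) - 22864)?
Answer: -1/44888 ≈ -2.2278e-5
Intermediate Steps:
X = 116
V(j, q) = -74*q + 116*j (V(j, q) = (116*j - 75*q) + q = (-75*q + 116*j) + q = -74*q + 116*j)
1/(V(-246, -88) - 22864) = 1/((-74*(-88) + 116*(-246)) - 22864) = 1/((6512 - 28536) - 22864) = 1/(-22024 - 22864) = 1/(-44888) = -1/44888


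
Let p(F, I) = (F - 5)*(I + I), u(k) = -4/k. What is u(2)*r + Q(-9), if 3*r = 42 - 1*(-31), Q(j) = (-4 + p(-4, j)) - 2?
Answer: 322/3 ≈ 107.33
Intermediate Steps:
p(F, I) = 2*I*(-5 + F) (p(F, I) = (-5 + F)*(2*I) = 2*I*(-5 + F))
Q(j) = -6 - 18*j (Q(j) = (-4 + 2*j*(-5 - 4)) - 2 = (-4 + 2*j*(-9)) - 2 = (-4 - 18*j) - 2 = -6 - 18*j)
r = 73/3 (r = (42 - 1*(-31))/3 = (42 + 31)/3 = (⅓)*73 = 73/3 ≈ 24.333)
u(2)*r + Q(-9) = -4/2*(73/3) + (-6 - 18*(-9)) = -4*½*(73/3) + (-6 + 162) = -2*73/3 + 156 = -146/3 + 156 = 322/3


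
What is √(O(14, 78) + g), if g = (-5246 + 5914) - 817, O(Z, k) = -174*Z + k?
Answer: I*√2507 ≈ 50.07*I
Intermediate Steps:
O(Z, k) = k - 174*Z
g = -149 (g = 668 - 817 = -149)
√(O(14, 78) + g) = √((78 - 174*14) - 149) = √((78 - 2436) - 149) = √(-2358 - 149) = √(-2507) = I*√2507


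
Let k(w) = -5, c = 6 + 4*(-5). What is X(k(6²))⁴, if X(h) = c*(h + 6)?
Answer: 38416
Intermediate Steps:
c = -14 (c = 6 - 20 = -14)
X(h) = -84 - 14*h (X(h) = -14*(h + 6) = -14*(6 + h) = -84 - 14*h)
X(k(6²))⁴ = (-84 - 14*(-5))⁴ = (-84 + 70)⁴ = (-14)⁴ = 38416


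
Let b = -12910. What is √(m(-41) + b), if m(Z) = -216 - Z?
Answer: I*√13085 ≈ 114.39*I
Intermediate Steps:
√(m(-41) + b) = √((-216 - 1*(-41)) - 12910) = √((-216 + 41) - 12910) = √(-175 - 12910) = √(-13085) = I*√13085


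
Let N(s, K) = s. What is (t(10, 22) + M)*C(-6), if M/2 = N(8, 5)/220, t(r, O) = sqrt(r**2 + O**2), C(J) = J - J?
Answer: 0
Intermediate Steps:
C(J) = 0
t(r, O) = sqrt(O**2 + r**2)
M = 4/55 (M = 2*(8/220) = 2*(8*(1/220)) = 2*(2/55) = 4/55 ≈ 0.072727)
(t(10, 22) + M)*C(-6) = (sqrt(22**2 + 10**2) + 4/55)*0 = (sqrt(484 + 100) + 4/55)*0 = (sqrt(584) + 4/55)*0 = (2*sqrt(146) + 4/55)*0 = (4/55 + 2*sqrt(146))*0 = 0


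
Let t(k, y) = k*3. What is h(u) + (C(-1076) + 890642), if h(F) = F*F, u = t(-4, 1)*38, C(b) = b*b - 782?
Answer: 2255572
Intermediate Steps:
t(k, y) = 3*k
C(b) = -782 + b² (C(b) = b² - 782 = -782 + b²)
u = -456 (u = (3*(-4))*38 = -12*38 = -456)
h(F) = F²
h(u) + (C(-1076) + 890642) = (-456)² + ((-782 + (-1076)²) + 890642) = 207936 + ((-782 + 1157776) + 890642) = 207936 + (1156994 + 890642) = 207936 + 2047636 = 2255572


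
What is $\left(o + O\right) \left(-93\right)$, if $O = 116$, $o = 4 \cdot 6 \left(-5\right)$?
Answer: $372$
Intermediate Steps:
$o = -120$ ($o = 24 \left(-5\right) = -120$)
$\left(o + O\right) \left(-93\right) = \left(-120 + 116\right) \left(-93\right) = \left(-4\right) \left(-93\right) = 372$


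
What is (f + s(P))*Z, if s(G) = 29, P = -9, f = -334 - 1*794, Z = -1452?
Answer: 1595748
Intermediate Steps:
f = -1128 (f = -334 - 794 = -1128)
(f + s(P))*Z = (-1128 + 29)*(-1452) = -1099*(-1452) = 1595748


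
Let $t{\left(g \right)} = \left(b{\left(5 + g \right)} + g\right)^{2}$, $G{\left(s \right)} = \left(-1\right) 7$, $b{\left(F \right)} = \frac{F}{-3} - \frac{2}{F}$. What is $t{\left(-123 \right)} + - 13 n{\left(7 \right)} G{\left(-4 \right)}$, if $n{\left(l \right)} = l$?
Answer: $\frac{239174209}{31329} \approx 7634.3$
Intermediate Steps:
$b{\left(F \right)} = - \frac{2}{F} - \frac{F}{3}$ ($b{\left(F \right)} = F \left(- \frac{1}{3}\right) - \frac{2}{F} = - \frac{F}{3} - \frac{2}{F} = - \frac{2}{F} - \frac{F}{3}$)
$G{\left(s \right)} = -7$
$t{\left(g \right)} = \left(- \frac{5}{3} - \frac{2}{5 + g} + \frac{2 g}{3}\right)^{2}$ ($t{\left(g \right)} = \left(\left(- \frac{2}{5 + g} - \frac{5 + g}{3}\right) + g\right)^{2} = \left(\left(- \frac{2}{5 + g} - \left(\frac{5}{3} + \frac{g}{3}\right)\right) + g\right)^{2} = \left(\left(- \frac{5}{3} - \frac{2}{5 + g} - \frac{g}{3}\right) + g\right)^{2} = \left(- \frac{5}{3} - \frac{2}{5 + g} + \frac{2 g}{3}\right)^{2}$)
$t{\left(-123 \right)} + - 13 n{\left(7 \right)} G{\left(-4 \right)} = \frac{\left(6 + \left(5 - 123\right) \left(5 - -246\right)\right)^{2}}{9 \left(5 - 123\right)^{2}} + \left(-13\right) 7 \left(-7\right) = \frac{\left(6 - 118 \left(5 + 246\right)\right)^{2}}{9 \cdot 13924} - -637 = \frac{1}{9} \cdot \frac{1}{13924} \left(6 - 29618\right)^{2} + 637 = \frac{1}{9} \cdot \frac{1}{13924} \left(-29612\right)^{2} + 637 = \frac{1}{9} \cdot \frac{1}{13924} \cdot 876870544 + 637 = \frac{219217636}{31329} + 637 = \frac{239174209}{31329}$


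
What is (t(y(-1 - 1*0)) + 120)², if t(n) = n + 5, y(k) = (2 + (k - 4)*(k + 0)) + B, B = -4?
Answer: 16384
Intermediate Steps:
y(k) = -2 + k*(-4 + k) (y(k) = (2 + (k - 4)*(k + 0)) - 4 = (2 + (-4 + k)*k) - 4 = (2 + k*(-4 + k)) - 4 = -2 + k*(-4 + k))
t(n) = 5 + n
(t(y(-1 - 1*0)) + 120)² = ((5 + (-2 + (-1 - 1*0)² - 4*(-1 - 1*0))) + 120)² = ((5 + (-2 + (-1 + 0)² - 4*(-1 + 0))) + 120)² = ((5 + (-2 + (-1)² - 4*(-1))) + 120)² = ((5 + (-2 + 1 + 4)) + 120)² = ((5 + 3) + 120)² = (8 + 120)² = 128² = 16384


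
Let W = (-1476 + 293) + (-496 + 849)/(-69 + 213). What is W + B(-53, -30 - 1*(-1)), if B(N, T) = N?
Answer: -177631/144 ≈ -1233.5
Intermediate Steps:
W = -169999/144 (W = -1183 + 353/144 = -169999/144 ≈ -1180.5)
W + B(-53, -30 - 1*(-1)) = -169999/144 - 53 = -177631/144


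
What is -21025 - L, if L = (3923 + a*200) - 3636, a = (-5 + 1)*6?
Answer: -16512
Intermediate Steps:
a = -24 (a = -4*6 = -24)
L = -4513 (L = (3923 - 24*200) - 3636 = (3923 - 4800) - 3636 = -877 - 3636 = -4513)
-21025 - L = -21025 - 1*(-4513) = -21025 + 4513 = -16512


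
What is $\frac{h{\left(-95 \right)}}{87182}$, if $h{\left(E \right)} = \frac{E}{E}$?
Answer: $\frac{1}{87182} \approx 1.147 \cdot 10^{-5}$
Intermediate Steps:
$h{\left(E \right)} = 1$
$\frac{h{\left(-95 \right)}}{87182} = 1 \cdot \frac{1}{87182} = \frac{1}{87182}$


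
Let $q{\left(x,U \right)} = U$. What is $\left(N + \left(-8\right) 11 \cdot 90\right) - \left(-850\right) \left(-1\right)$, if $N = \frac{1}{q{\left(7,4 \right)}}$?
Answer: $- \frac{35079}{4} \approx -8769.8$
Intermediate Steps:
$N = \frac{1}{4} \approx 0.25$
$\left(N + \left(-8\right) 11 \cdot 90\right) - \left(-850\right) \left(-1\right) = \left(\frac{1}{4} + \left(-8\right) 11 \cdot 90\right) - \left(-850\right) \left(-1\right) = \left(\frac{1}{4} - 7920\right) - 850 = - \frac{31679}{4} - 850 = - \frac{35079}{4}$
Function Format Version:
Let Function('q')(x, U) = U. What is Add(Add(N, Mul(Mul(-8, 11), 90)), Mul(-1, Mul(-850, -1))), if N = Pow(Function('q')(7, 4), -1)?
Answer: Rational(-35079, 4) ≈ -8769.8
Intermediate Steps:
N = Rational(1, 4) (N = Pow(4, -1) = Rational(1, 4) ≈ 0.25000)
Add(Add(N, Mul(Mul(-8, 11), 90)), Mul(-1, Mul(-850, -1))) = Add(Add(Rational(1, 4), Mul(Mul(-8, 11), 90)), Mul(-1, Mul(-850, -1))) = Add(Add(Rational(1, 4), Mul(-88, 90)), Mul(-1, 850)) = Add(Add(Rational(1, 4), -7920), -850) = Add(Rational(-31679, 4), -850) = Rational(-35079, 4)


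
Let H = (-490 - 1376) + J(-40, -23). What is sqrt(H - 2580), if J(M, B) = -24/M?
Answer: I*sqrt(111135)/5 ≈ 66.674*I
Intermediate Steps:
H = -9327/5 (H = (-490 - 1376) - 24/(-40) = -1866 - 24*(-1/40) = -1866 + 3/5 = -9327/5 ≈ -1865.4)
sqrt(H - 2580) = sqrt(-9327/5 - 2580) = sqrt(-22227/5) = I*sqrt(111135)/5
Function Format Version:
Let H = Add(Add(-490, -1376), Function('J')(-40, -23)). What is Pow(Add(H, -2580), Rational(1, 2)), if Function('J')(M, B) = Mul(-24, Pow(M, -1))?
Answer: Mul(Rational(1, 5), I, Pow(111135, Rational(1, 2))) ≈ Mul(66.674, I)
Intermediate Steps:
H = Rational(-9327, 5) (H = Add(Add(-490, -1376), Mul(-24, Pow(-40, -1))) = Add(-1866, Mul(-24, Rational(-1, 40))) = Add(-1866, Rational(3, 5)) = Rational(-9327, 5) ≈ -1865.4)
Pow(Add(H, -2580), Rational(1, 2)) = Pow(Add(Rational(-9327, 5), -2580), Rational(1, 2)) = Pow(Rational(-22227, 5), Rational(1, 2)) = Mul(Rational(1, 5), I, Pow(111135, Rational(1, 2)))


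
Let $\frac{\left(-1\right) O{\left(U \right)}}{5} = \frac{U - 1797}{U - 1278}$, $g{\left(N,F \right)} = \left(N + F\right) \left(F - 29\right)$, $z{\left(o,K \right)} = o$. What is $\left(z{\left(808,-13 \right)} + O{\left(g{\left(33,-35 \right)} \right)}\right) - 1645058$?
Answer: $- \frac{378179169}{230} \approx -1.6443 \cdot 10^{6}$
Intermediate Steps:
$g{\left(N,F \right)} = \left(-29 + F\right) \left(F + N\right)$ ($g{\left(N,F \right)} = \left(F + N\right) \left(-29 + F\right) = \left(-29 + F\right) \left(F + N\right)$)
$O{\left(U \right)} = - \frac{5 \left(-1797 + U\right)}{-1278 + U}$ ($O{\left(U \right)} = - 5 \frac{U - 1797}{U - 1278} = - 5 \frac{-1797 + U}{-1278 + U} = - \frac{5 \left(-1797 + U\right)}{-1278 + U}$)
$\left(z{\left(808,-13 \right)} + O{\left(g{\left(33,-35 \right)} \right)}\right) - 1645058 = \left(808 + \frac{5 \left(1797 - \left(\left(-35\right)^{2} - -1015 - 957 - 1155\right)\right)}{-1278 - \left(1097 - 1225\right)}\right) - 1645058 = \left(808 + \frac{5 \left(1797 - \left(1225 + 1015 - 957 - 1155\right)\right)}{-1278 + \left(1225 + 1015 - 957 - 1155\right)}\right) - 1645058 = \left(808 + \frac{5 \left(1797 - 128\right)}{-1278 + 128}\right) - 1645058 = \left(808 + \frac{5 \left(1797 - 128\right)}{-1150}\right) - 1645058 = \left(808 + 5 \left(- \frac{1}{1150}\right) 1669\right) - 1645058 = \left(808 - \frac{1669}{230}\right) - 1645058 = \frac{184171}{230} - 1645058 = - \frac{378179169}{230}$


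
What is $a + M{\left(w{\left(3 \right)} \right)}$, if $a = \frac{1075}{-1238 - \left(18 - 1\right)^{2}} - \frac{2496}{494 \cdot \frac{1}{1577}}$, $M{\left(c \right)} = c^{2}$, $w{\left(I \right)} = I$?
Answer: $- \frac{12154468}{1527} \approx -7959.7$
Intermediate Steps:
$a = - \frac{12168211}{1527}$ ($a = \frac{1075}{-1238 - 17^{2}} - \frac{2496}{494 \cdot \frac{1}{1577}} = \frac{1075}{-1238 - 289} - \frac{2496}{\frac{26}{83}} = \frac{1075}{-1238 - 289} - 7968 = \frac{1075}{-1527} - 7968 = 1075 \left(- \frac{1}{1527}\right) - 7968 = - \frac{1075}{1527} - 7968 = - \frac{12168211}{1527} \approx -7968.7$)
$a + M{\left(w{\left(3 \right)} \right)} = - \frac{12168211}{1527} + 3^{2} = - \frac{12168211}{1527} + 9 = - \frac{12154468}{1527}$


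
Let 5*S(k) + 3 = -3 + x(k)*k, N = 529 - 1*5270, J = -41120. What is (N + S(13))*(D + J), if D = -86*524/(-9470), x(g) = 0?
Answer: 4616073318948/23675 ≈ 1.9498e+8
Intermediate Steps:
N = -4741 (N = 529 - 5270 = -4741)
D = 22532/4735 (D = -45064*(-1/9470) = 22532/4735 ≈ 4.7586)
S(k) = -6/5 (S(k) = -3/5 + (-3 + 0*k)/5 = -3/5 + (-3 + 0)/5 = -3/5 + (1/5)*(-3) = -3/5 - 3/5 = -6/5)
(N + S(13))*(D + J) = (-4741 - 6/5)*(22532/4735 - 41120) = -23711/5*(-194680668/4735) = 4616073318948/23675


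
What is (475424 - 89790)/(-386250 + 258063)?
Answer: -385634/128187 ≈ -3.0084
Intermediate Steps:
(475424 - 89790)/(-386250 + 258063) = 385634/(-128187) = 385634*(-1/128187) = -385634/128187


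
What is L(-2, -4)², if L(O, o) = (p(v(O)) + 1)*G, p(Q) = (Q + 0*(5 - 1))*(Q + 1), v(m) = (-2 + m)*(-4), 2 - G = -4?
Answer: 2683044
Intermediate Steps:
G = 6 (G = 2 - 1*(-4) = 2 + 4 = 6)
v(m) = 8 - 4*m
p(Q) = Q*(1 + Q) (p(Q) = (Q + 0*4)*(1 + Q) = (Q + 0)*(1 + Q) = Q*(1 + Q))
L(O, o) = 6 + 6*(8 - 4*O)*(9 - 4*O) (L(O, o) = ((8 - 4*O)*(1 + (8 - 4*O)) + 1)*6 = ((8 - 4*O)*(9 - 4*O) + 1)*6 = (1 + (8 - 4*O)*(9 - 4*O))*6 = 6 + 6*(8 - 4*O)*(9 - 4*O))
L(-2, -4)² = (438 - 408*(-2) + 96*(-2)²)² = (438 + 816 + 96*4)² = (438 + 816 + 384)² = 1638² = 2683044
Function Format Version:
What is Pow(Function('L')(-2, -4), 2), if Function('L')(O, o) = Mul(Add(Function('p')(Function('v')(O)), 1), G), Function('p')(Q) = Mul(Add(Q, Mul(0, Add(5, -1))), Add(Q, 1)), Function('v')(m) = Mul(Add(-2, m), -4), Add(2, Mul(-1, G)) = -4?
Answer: 2683044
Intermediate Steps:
G = 6 (G = Add(2, Mul(-1, -4)) = Add(2, 4) = 6)
Function('v')(m) = Add(8, Mul(-4, m))
Function('p')(Q) = Mul(Q, Add(1, Q)) (Function('p')(Q) = Mul(Add(Q, Mul(0, 4)), Add(1, Q)) = Mul(Add(Q, 0), Add(1, Q)) = Mul(Q, Add(1, Q)))
Function('L')(O, o) = Add(6, Mul(6, Add(8, Mul(-4, O)), Add(9, Mul(-4, O)))) (Function('L')(O, o) = Mul(Add(Mul(Add(8, Mul(-4, O)), Add(1, Add(8, Mul(-4, O)))), 1), 6) = Mul(Add(Mul(Add(8, Mul(-4, O)), Add(9, Mul(-4, O))), 1), 6) = Mul(Add(1, Mul(Add(8, Mul(-4, O)), Add(9, Mul(-4, O)))), 6) = Add(6, Mul(6, Add(8, Mul(-4, O)), Add(9, Mul(-4, O)))))
Pow(Function('L')(-2, -4), 2) = Pow(Add(438, Mul(-408, -2), Mul(96, Pow(-2, 2))), 2) = Pow(Add(438, 816, Mul(96, 4)), 2) = Pow(Add(438, 816, 384), 2) = Pow(1638, 2) = 2683044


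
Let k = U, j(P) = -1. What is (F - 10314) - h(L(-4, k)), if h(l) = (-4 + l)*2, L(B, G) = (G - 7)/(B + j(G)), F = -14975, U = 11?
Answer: -126397/5 ≈ -25279.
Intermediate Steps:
k = 11
L(B, G) = (-7 + G)/(-1 + B) (L(B, G) = (G - 7)/(B - 1) = (-7 + G)/(-1 + B))
h(l) = -8 + 2*l
(F - 10314) - h(L(-4, k)) = (-14975 - 10314) - (-8 + 2*((-7 + 11)/(-1 - 4))) = -25289 - (-8 + 2*(4/(-5))) = -25289 - (-8 + 2*(-1/5*4)) = -25289 - (-8 + 2*(-4/5)) = -25289 - (-8 - 8/5) = -25289 - 1*(-48/5) = -25289 + 48/5 = -126397/5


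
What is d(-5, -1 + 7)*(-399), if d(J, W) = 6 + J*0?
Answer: -2394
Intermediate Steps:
d(J, W) = 6 (d(J, W) = 6 + 0 = 6)
d(-5, -1 + 7)*(-399) = 6*(-399) = -2394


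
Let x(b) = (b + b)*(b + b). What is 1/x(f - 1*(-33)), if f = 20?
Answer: 1/11236 ≈ 8.9000e-5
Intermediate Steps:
x(b) = 4*b² (x(b) = (2*b)*(2*b) = 4*b²)
1/x(f - 1*(-33)) = 1/(4*(20 - 1*(-33))²) = 1/(4*(20 + 33)²) = 1/(4*53²) = 1/(4*2809) = 1/11236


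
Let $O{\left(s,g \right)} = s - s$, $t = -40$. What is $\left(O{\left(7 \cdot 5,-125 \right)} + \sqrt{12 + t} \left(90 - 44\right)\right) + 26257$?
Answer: $26257 + 92 i \sqrt{7} \approx 26257.0 + 243.41 i$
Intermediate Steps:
$O{\left(s,g \right)} = 0$
$\left(O{\left(7 \cdot 5,-125 \right)} + \sqrt{12 + t} \left(90 - 44\right)\right) + 26257 = \left(0 + \sqrt{12 - 40} \left(90 - 44\right)\right) + 26257 = \left(0 + \sqrt{-28} \cdot 46\right) + 26257 = \left(0 + 2 i \sqrt{7} \cdot 46\right) + 26257 = \left(0 + 92 i \sqrt{7}\right) + 26257 = 92 i \sqrt{7} + 26257 = 26257 + 92 i \sqrt{7}$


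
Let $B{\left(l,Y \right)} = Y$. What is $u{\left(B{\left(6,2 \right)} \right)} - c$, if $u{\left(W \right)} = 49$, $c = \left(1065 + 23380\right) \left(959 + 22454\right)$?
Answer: $-572330736$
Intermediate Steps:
$c = 572330785$ ($c = 24445 \cdot 23413 = 572330785$)
$u{\left(B{\left(6,2 \right)} \right)} - c = 49 - 572330785 = -572330736$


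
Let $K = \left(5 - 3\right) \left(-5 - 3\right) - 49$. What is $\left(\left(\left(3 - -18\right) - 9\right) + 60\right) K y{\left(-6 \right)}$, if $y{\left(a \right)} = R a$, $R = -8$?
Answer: $-224640$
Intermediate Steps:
$y{\left(a \right)} = - 8 a$
$K = -65$ ($K = 2 \left(-8\right) - 49 = -16 - 49 = -65$)
$\left(\left(\left(3 - -18\right) - 9\right) + 60\right) K y{\left(-6 \right)} = \left(\left(\left(3 - -18\right) - 9\right) + 60\right) \left(-65\right) \left(\left(-8\right) \left(-6\right)\right) = \left(\left(\left(3 + 18\right) - 9\right) + 60\right) \left(-65\right) 48 = \left(\left(21 - 9\right) + 60\right) \left(-65\right) 48 = \left(12 + 60\right) \left(-65\right) 48 = 72 \left(-65\right) 48 = \left(-4680\right) 48 = -224640$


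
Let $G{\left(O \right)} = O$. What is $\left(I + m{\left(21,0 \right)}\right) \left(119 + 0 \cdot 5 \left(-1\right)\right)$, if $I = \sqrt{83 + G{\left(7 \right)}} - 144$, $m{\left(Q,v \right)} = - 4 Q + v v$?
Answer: $-27132 + 357 \sqrt{10} \approx -26003.0$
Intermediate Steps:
$m{\left(Q,v \right)} = v^{2} - 4 Q$ ($m{\left(Q,v \right)} = - 4 Q + v^{2} = v^{2} - 4 Q$)
$I = -144 + 3 \sqrt{10}$ ($I = \sqrt{83 + 7} - 144 = \sqrt{90} - 144 = 3 \sqrt{10} - 144 = -144 + 3 \sqrt{10} \approx -134.51$)
$\left(I + m{\left(21,0 \right)}\right) \left(119 + 0 \cdot 5 \left(-1\right)\right) = \left(\left(-144 + 3 \sqrt{10}\right) + \left(0^{2} - 84\right)\right) \left(119 + 0 \cdot 5 \left(-1\right)\right) = \left(\left(-144 + 3 \sqrt{10}\right) + \left(0 - 84\right)\right) \left(119 + 0 \left(-1\right)\right) = \left(\left(-144 + 3 \sqrt{10}\right) - 84\right) \left(119 + 0\right) = \left(-228 + 3 \sqrt{10}\right) 119 = -27132 + 357 \sqrt{10}$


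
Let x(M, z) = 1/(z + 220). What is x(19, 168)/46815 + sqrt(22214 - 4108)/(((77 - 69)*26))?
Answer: 1/18164220 + sqrt(18106)/208 ≈ 0.64692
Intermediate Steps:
x(M, z) = 1/(220 + z)
x(19, 168)/46815 + sqrt(22214 - 4108)/(((77 - 69)*26)) = 1/((220 + 168)*46815) + sqrt(22214 - 4108)/(((77 - 69)*26)) = (1/46815)/388 + sqrt(18106)/((8*26)) = (1/388)*(1/46815) + sqrt(18106)/208 = 1/18164220 + sqrt(18106)*(1/208) = 1/18164220 + sqrt(18106)/208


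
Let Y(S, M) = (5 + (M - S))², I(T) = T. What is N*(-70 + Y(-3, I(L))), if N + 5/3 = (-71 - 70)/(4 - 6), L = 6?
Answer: 8673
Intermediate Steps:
N = 413/6 (N = -5/3 + (-71 - 70)/(4 - 6) = -5/3 - 141/(-2) = -5/3 - 141*(-½) = -5/3 + 141/2 = 413/6 ≈ 68.833)
Y(S, M) = (5 + M - S)²
N*(-70 + Y(-3, I(L))) = 413*(-70 + (5 + 6 - 1*(-3))²)/6 = 413*(-70 + (5 + 6 + 3)²)/6 = 413*(-70 + 14²)/6 = 413*(-70 + 196)/6 = (413/6)*126 = 8673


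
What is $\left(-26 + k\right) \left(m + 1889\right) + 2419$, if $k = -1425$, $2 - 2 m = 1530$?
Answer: $-1629956$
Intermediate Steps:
$m = -764$ ($m = 1 - 765 = -764$)
$\left(-26 + k\right) \left(m + 1889\right) + 2419 = \left(-26 - 1425\right) \left(-764 + 1889\right) + 2419 = \left(-1451\right) 1125 + 2419 = -1632375 + 2419 = -1629956$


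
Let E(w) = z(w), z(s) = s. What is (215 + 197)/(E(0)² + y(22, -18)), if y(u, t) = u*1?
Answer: 206/11 ≈ 18.727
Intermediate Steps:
y(u, t) = u
E(w) = w
(215 + 197)/(E(0)² + y(22, -18)) = (215 + 197)/(0² + 22) = 412/(0 + 22) = 412/22 = 412*(1/22) = 206/11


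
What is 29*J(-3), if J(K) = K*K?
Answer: 261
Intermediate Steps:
J(K) = K²
29*J(-3) = 29*(-3)² = 29*9 = 261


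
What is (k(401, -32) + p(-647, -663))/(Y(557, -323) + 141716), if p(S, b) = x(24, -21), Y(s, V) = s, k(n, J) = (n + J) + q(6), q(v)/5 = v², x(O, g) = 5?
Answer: 554/142273 ≈ 0.0038939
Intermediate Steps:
q(v) = 5*v²
k(n, J) = 180 + J + n (k(n, J) = (n + J) + 5*6² = (J + n) + 5*36 = (J + n) + 180 = 180 + J + n)
p(S, b) = 5
(k(401, -32) + p(-647, -663))/(Y(557, -323) + 141716) = ((180 - 32 + 401) + 5)/(557 + 141716) = (549 + 5)/142273 = 554*(1/142273) = 554/142273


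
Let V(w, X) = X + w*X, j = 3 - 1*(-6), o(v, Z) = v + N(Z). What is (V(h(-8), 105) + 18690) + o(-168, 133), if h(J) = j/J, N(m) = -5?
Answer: 148031/8 ≈ 18504.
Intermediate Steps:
o(v, Z) = -5 + v (o(v, Z) = v - 5 = -5 + v)
j = 9 (j = 3 + 6 = 9)
h(J) = 9/J
V(w, X) = X + X*w
(V(h(-8), 105) + 18690) + o(-168, 133) = (105*(1 + 9/(-8)) + 18690) + (-5 - 168) = (105*(1 + 9*(-⅛)) + 18690) - 173 = (105*(1 - 9/8) + 18690) - 173 = (105*(-⅛) + 18690) - 173 = (-105/8 + 18690) - 173 = 149415/8 - 173 = 148031/8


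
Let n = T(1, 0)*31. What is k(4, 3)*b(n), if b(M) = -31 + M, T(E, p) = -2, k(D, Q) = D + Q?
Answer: -651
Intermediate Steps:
n = -62 (n = -2*31 = -62)
k(4, 3)*b(n) = (4 + 3)*(-31 - 62) = 7*(-93) = -651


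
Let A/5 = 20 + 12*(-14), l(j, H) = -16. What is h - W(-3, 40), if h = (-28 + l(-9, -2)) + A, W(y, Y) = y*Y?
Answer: -664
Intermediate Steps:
W(y, Y) = Y*y
A = -740 (A = 5*(20 + 12*(-14)) = 5*(20 - 168) = 5*(-148) = -740)
h = -784 (h = (-28 - 16) - 740 = -44 - 740 = -784)
h - W(-3, 40) = -784 - 40*(-3) = -784 - 1*(-120) = -784 + 120 = -664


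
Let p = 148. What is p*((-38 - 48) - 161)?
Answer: -36556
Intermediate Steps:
p*((-38 - 48) - 161) = 148*((-38 - 48) - 161) = 148*(-86 - 161) = 148*(-247) = -36556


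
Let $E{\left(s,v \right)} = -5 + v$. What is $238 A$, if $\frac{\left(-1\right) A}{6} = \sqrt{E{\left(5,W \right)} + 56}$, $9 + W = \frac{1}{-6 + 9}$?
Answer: $- 476 \sqrt{381} \approx -9291.2$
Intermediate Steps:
$W = - \frac{26}{3}$ ($W = -9 + \frac{1}{-6 + 9} = -9 + \frac{1}{3} = - \frac{26}{3} \approx -8.6667$)
$A = - 2 \sqrt{381}$ ($A = - 6 \sqrt{\left(-5 - \frac{26}{3}\right) + 56} = - 6 \sqrt{- \frac{41}{3} + 56} = - 6 \sqrt{\frac{127}{3}} = - 6 \frac{\sqrt{381}}{3} = - 2 \sqrt{381} \approx -39.038$)
$238 A = 238 \left(- 2 \sqrt{381}\right) = - 476 \sqrt{381}$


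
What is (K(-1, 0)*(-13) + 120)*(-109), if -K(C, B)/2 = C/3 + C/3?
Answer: -33572/3 ≈ -11191.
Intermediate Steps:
K(C, B) = -4*C/3 (K(C, B) = -2*(C/3 + C/3) = -4*C/3)
(K(-1, 0)*(-13) + 120)*(-109) = (-4/3*(-1)*(-13) + 120)*(-109) = ((4/3)*(-13) + 120)*(-109) = (-52/3 + 120)*(-109) = (308/3)*(-109) = -33572/3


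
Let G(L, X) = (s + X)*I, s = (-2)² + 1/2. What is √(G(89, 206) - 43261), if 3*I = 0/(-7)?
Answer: I*√43261 ≈ 207.99*I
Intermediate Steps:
I = 0 (I = (0/(-7))/3 = (0*(-⅐))/3 = (⅓)*0 = 0)
s = 9/2 (s = 4 + ½ = 9/2 ≈ 4.5000)
G(L, X) = 0 (G(L, X) = (9/2 + X)*0 = 0)
√(G(89, 206) - 43261) = √(0 - 43261) = √(-43261) = I*√43261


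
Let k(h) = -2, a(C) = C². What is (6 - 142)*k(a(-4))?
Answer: 272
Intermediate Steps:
(6 - 142)*k(a(-4)) = (6 - 142)*(-2) = -136*(-2) = 272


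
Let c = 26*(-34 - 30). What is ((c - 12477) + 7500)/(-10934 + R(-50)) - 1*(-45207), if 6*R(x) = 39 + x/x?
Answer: 1481995797/32782 ≈ 45208.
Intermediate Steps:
R(x) = 20/3 (R(x) = (39 + x/x)/6 = (39 + 1)/6 = (1/6)*40 = 20/3)
c = -1664 (c = 26*(-64) = -1664)
((c - 12477) + 7500)/(-10934 + R(-50)) - 1*(-45207) = ((-1664 - 12477) + 7500)/(-10934 + 20/3) - 1*(-45207) = (-14141 + 7500)/(-32782/3) + 45207 = -6641*(-3/32782) + 45207 = 19923/32782 + 45207 = 1481995797/32782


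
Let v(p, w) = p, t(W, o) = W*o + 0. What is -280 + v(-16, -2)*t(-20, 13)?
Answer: 3880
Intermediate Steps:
t(W, o) = W*o
-280 + v(-16, -2)*t(-20, 13) = -280 - (-320)*13 = -280 - 16*(-260) = -280 + 4160 = 3880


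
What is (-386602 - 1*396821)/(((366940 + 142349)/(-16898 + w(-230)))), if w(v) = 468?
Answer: 70336830/2783 ≈ 25274.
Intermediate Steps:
(-386602 - 1*396821)/(((366940 + 142349)/(-16898 + w(-230)))) = (-386602 - 1*396821)/(((366940 + 142349)/(-16898 + 468))) = (-386602 - 396821)/((509289/(-16430))) = -783423/(509289*(-1/16430)) = -783423/(-509289/16430) = -783423*(-16430/509289) = 70336830/2783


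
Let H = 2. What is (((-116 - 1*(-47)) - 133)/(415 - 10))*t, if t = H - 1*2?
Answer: 0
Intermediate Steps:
t = 0 (t = 2 - 1*2 = 2 - 2 = 0)
(((-116 - 1*(-47)) - 133)/(415 - 10))*t = (((-116 - 1*(-47)) - 133)/(415 - 10))*0 = (((-116 + 47) - 133)/405)*0 = ((-69 - 133)*(1/405))*0 = -202*1/405*0 = -202/405*0 = 0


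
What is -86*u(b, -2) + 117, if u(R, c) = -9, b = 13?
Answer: 891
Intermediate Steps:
-86*u(b, -2) + 117 = -86*(-9) + 117 = 774 + 117 = 891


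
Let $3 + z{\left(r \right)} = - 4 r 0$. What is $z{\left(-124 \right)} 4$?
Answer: $-12$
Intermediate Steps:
$z{\left(r \right)} = -3$ ($z{\left(r \right)} = -3 + - 4 r 0 = -3 + 0 = -3$)
$z{\left(-124 \right)} 4 = \left(-3\right) 4 = -12$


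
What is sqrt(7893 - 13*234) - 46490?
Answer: -46490 + 21*sqrt(11) ≈ -46420.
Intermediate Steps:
sqrt(7893 - 13*234) - 46490 = sqrt(7893 - 3042) - 46490 = sqrt(4851) - 46490 = 21*sqrt(11) - 46490 = -46490 + 21*sqrt(11)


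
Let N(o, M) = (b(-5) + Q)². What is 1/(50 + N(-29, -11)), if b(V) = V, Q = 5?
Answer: 1/50 ≈ 0.020000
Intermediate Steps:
N(o, M) = 0 (N(o, M) = (-5 + 5)² = 0² = 0)
1/(50 + N(-29, -11)) = 1/(50 + 0) = 1/50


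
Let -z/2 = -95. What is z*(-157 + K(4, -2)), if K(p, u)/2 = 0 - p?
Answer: -31350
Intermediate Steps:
K(p, u) = -2*p (K(p, u) = 2*(0 - p) = 2*(-p) = -2*p)
z = 190 (z = -2*(-95) = 190)
z*(-157 + K(4, -2)) = 190*(-157 - 2*4) = 190*(-157 - 8) = 190*(-165) = -31350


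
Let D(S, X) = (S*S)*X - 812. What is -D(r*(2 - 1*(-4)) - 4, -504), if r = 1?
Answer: 2828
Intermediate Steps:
D(S, X) = -812 + X*S² (D(S, X) = S²*X - 812 = X*S² - 812 = -812 + X*S²)
-D(r*(2 - 1*(-4)) - 4, -504) = -(-812 - 504*(1*(2 - 1*(-4)) - 4)²) = -(-812 - 504*(1*(2 + 4) - 4)²) = -(-812 - 504*(1*6 - 4)²) = -(-812 - 504*(6 - 4)²) = -(-812 - 504*2²) = -(-812 - 504*4) = -(-812 - 2016) = -1*(-2828) = 2828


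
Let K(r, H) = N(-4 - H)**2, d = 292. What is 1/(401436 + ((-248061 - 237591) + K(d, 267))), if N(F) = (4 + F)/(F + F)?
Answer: -293764/24739557735 ≈ -1.1874e-5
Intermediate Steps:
N(F) = (4 + F)/(2*F) (N(F) = (4 + F)/((2*F)) = (4 + F)*(1/(2*F)) = (4 + F)/(2*F))
K(r, H) = H**2/(4*(-4 - H)**2) (K(r, H) = ((4 + (-4 - H))/(2*(-4 - H)))**2 = ((-H)/(2*(-4 - H)))**2 = (-H/(2*(-4 - H)))**2 = H**2/(4*(-4 - H)**2))
1/(401436 + ((-248061 - 237591) + K(d, 267))) = 1/(401436 + ((-248061 - 237591) + (1/4)*267**2/(4 + 267)**2)) = 1/(401436 + (-485652 + (1/4)*71289/271**2)) = 1/(401436 + (-485652 + (1/4)*71289*(1/73441))) = 1/(401436 + (-485652 + 71289/293764)) = 1/(401436 - 142667002839/293764) = 1/(-24739557735/293764) = -293764/24739557735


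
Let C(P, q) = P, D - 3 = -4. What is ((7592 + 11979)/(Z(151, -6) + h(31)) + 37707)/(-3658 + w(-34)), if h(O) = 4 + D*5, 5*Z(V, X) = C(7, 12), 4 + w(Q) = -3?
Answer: -173269/7330 ≈ -23.638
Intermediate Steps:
D = -1 (D = 3 - 4 = -1)
w(Q) = -7 (w(Q) = -4 - 3 = -7)
Z(V, X) = 7/5 (Z(V, X) = (⅕)*7 = 7/5)
h(O) = -1 (h(O) = 4 - 1*5 = 4 - 5 = -1)
((7592 + 11979)/(Z(151, -6) + h(31)) + 37707)/(-3658 + w(-34)) = ((7592 + 11979)/(7/5 - 1) + 37707)/(-3658 - 7) = (19571/(⅖) + 37707)/(-3665) = (19571*(5/2) + 37707)*(-1/3665) = (97855/2 + 37707)*(-1/3665) = (173269/2)*(-1/3665) = -173269/7330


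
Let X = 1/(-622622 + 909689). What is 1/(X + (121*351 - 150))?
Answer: 287067/12148962508 ≈ 2.3629e-5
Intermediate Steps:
X = 1/287067 ≈ 3.4835e-6
1/(X + (121*351 - 150)) = 1/(1/287067 + (121*351 - 150)) = 1/(1/287067 + (42471 - 150)) = 1/(1/287067 + 42321) = 1/(12148962508/287067) = 287067/12148962508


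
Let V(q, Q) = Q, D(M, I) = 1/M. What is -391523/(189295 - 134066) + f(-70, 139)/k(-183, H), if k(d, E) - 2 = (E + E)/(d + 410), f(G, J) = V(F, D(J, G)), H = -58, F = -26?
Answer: -18381996603/2594768878 ≈ -7.0843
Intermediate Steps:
f(G, J) = 1/J
k(d, E) = 2 + 2*E/(410 + d) (k(d, E) = 2 + (E + E)/(d + 410) = 2 + (2*E)/(410 + d) = 2 + 2*E/(410 + d))
-391523/(189295 - 134066) + f(-70, 139)/k(-183, H) = -391523/(189295 - 134066) + 1/(139*((2*(410 - 58 - 183)/(410 - 183)))) = -391523/55229 + 1/(139*((2*169/227))) = -391523*1/55229 + 1/(139*((2*(1/227)*169))) = -391523/55229 + 1/(139*(338/227)) = -391523/55229 + (1/139)*(227/338) = -391523/55229 + 227/46982 = -18381996603/2594768878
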